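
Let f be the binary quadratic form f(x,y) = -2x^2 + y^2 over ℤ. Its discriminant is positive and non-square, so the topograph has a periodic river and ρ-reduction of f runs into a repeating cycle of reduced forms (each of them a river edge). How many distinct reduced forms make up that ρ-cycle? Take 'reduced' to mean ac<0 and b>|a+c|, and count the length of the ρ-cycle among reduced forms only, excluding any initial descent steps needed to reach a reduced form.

D = 8, ⌊√D⌋ = 2
descent: ρ → (1,2,-1)  [lands on river]
river: ρ → (-1,2,1)
ρ-cycle length = 2 (tail of 1 descent step not counted)

2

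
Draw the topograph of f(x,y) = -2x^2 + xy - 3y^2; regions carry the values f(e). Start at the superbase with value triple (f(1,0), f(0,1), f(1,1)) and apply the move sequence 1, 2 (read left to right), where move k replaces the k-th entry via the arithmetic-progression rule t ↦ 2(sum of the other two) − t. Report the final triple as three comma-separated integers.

start (-2,-3,-4) = (f(1,0),f(0,1),f(1,1))
replace slot 1: 2·((-3)+(-4)) − (-2) = -12 → (-12,-3,-4)
replace slot 2: 2·((-12)+(-4)) − (-3) = -29 → (-12,-29,-4)

-12,-29,-4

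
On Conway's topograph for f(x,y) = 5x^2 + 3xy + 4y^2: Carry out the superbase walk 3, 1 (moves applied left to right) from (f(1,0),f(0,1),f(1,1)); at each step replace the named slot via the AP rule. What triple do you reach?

start (5,4,12) = (f(1,0),f(0,1),f(1,1))
replace slot 3: 2·(5+4) − 12 = 6 → (5,4,6)
replace slot 1: 2·(4+6) − 5 = 15 → (15,4,6)

15,4,6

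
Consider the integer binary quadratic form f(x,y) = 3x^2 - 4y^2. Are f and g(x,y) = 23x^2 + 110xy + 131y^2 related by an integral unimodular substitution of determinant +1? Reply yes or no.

D₁ = 48, D₂ = 48
river cycle of f (length 2): (3, 6, -1), (-1, 6, 3)
river cycle of g (length 2): (3, 6, -1), (-1, 6, 3)
cycles coincide ⇒ equivalent

yes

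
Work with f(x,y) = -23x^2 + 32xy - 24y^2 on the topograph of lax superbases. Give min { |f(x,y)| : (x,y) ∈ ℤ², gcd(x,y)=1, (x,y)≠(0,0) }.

translate: b→14 (≡-32 mod 46), so (23,-32,24)→(23,14,15)
flip: (23,14,15)→(15,-14,23)
reduced (well bottom): (15,-14,23) with a≤c, −a<b≤a
well minimum |f| = |-15| = 15 (negative-definite)

15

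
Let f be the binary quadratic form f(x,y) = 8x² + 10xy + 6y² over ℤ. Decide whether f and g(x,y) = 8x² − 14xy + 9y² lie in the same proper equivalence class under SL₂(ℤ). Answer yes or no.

D₁ = -92, D₂ = -92
f: translate: b→-6 (≡10 mod 16), so (8,10,6)→(8,-6,4)
f: flip: (8,-6,4)→(4,6,8)
f: translate: b→-2 (≡6 mod 8), so (4,6,8)→(4,-2,6)
f: reduced (well bottom): (4,-2,6) with a≤c, −a<b≤a
g: translate: b→2 (≡-14 mod 16), so (8,-14,9)→(8,2,3)
g: flip: (8,2,3)→(3,-2,8)
g: reduced (well bottom): (3,-2,8) with a≤c, −a<b≤a
reduced forms (4, -2, 6) vs (3, -2, 8) ⇒ inequivalent

no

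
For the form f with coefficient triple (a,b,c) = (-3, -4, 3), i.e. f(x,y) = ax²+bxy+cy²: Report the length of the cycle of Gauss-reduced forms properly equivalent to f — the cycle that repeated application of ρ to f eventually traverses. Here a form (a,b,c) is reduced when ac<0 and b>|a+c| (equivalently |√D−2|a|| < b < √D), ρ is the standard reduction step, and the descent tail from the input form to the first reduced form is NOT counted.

D = 52, ⌊√D⌋ = 7
descent: ρ → (3,4,-3)  [lands on river]
river: ρ → (-3,2,4)
river: ρ → (4,6,-1)
river: ρ → (-1,6,4)
river: ρ → (4,2,-3)
river: ρ → (-3,4,3)
river: ρ → (3,2,-4)
river: ρ → (-4,6,1)
river: ρ → (1,6,-4)
river: ρ → (-4,2,3)
ρ-cycle length = 10 (tail of 1 descent step not counted)

10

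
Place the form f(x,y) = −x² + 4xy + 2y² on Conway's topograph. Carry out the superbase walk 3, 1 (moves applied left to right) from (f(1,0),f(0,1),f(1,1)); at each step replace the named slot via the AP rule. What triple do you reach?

start (-1,2,5) = (f(1,0),f(0,1),f(1,1))
replace slot 3: 2·((-1)+2) − 5 = -3 → (-1,2,-3)
replace slot 1: 2·(2+(-3)) − (-1) = -1 → (-1,2,-3)

-1,2,-3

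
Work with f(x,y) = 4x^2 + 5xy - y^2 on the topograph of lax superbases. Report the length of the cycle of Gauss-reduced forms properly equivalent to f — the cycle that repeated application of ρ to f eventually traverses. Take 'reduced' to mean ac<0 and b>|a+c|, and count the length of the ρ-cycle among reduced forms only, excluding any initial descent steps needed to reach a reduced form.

D = 41, ⌊√D⌋ = 6
river: ρ → (-1,5,4)
river: ρ → (4,3,-2)
river: ρ → (-2,5,2)
river: ρ → (2,3,-4)
river: ρ → (-4,5,1)
river: ρ → (1,5,-4)
river: ρ → (-4,3,2)
river: ρ → (2,5,-2)
river: ρ → (-2,3,4)
river: ρ → (4,5,-1)
ρ-cycle length = 10 (tail of 0 descent steps not counted)

10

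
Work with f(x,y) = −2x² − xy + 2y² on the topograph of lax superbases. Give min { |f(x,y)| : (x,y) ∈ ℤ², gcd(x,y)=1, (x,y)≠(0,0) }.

descent: ρ → (2,1,-2)  [lands on river]
river: ρ → (-2,3,1)
river: ρ → (1,3,-2)
river: ρ → (-2,1,2)
river: ρ → (2,3,-1)
river: ρ → (-1,3,2)
closes: descent 1, river 6
min |a| on river = 1

1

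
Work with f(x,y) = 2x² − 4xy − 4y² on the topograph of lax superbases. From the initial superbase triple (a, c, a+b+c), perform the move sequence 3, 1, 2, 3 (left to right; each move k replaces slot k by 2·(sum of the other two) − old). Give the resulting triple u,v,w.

start (2,-4,-6) = (f(1,0),f(0,1),f(1,1))
replace slot 3: 2·(2+(-4)) − (-6) = 2 → (2,-4,2)
replace slot 1: 2·((-4)+2) − 2 = -6 → (-6,-4,2)
replace slot 2: 2·((-6)+2) − (-4) = -4 → (-6,-4,2)
replace slot 3: 2·((-6)+(-4)) − 2 = -22 → (-6,-4,-22)

-6,-4,-22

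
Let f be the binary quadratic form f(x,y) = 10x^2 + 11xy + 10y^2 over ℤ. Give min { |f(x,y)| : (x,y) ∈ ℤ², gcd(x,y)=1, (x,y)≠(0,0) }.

translate: b→-9 (≡11 mod 20), so (10,11,10)→(10,-9,9)
flip: (10,-9,9)→(9,9,10)
reduced (well bottom): (9,9,10) with a≤c, −a<b≤a
well minimum = a = 9

9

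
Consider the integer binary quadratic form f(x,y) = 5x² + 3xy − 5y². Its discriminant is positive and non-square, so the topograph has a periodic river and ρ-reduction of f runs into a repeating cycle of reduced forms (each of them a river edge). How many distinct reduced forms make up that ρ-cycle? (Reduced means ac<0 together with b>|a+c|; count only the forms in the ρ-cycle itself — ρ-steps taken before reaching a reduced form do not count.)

D = 109, ⌊√D⌋ = 10
river: ρ → (-5,7,3)
river: ρ → (3,5,-7)
river: ρ → (-7,9,1)
river: ρ → (1,9,-7)
river: ρ → (-7,5,3)
river: ρ → (3,7,-5)
river: ρ → (-5,3,5)
river: ρ → (5,7,-3)
river: ρ → (-3,5,7)
river: ρ → (7,9,-1)
river: ρ → (-1,9,7)
river: ρ → (7,5,-3)
river: ρ → (-3,7,5)
river: ρ → (5,3,-5)
ρ-cycle length = 14 (tail of 0 descent steps not counted)

14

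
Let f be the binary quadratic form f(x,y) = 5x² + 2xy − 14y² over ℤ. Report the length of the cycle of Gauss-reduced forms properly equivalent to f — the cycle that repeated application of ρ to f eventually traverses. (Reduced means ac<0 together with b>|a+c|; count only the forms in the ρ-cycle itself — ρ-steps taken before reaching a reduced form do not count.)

D = 284, ⌊√D⌋ = 16
descent: ρ → (-14,-2,5)
descent: ρ → (5,12,-7)  [lands on river]
river: ρ → (-7,16,1)
river: ρ → (1,16,-7)
river: ρ → (-7,12,5)
river: ρ → (5,8,-11)
river: ρ → (-11,14,2)
river: ρ → (2,14,-11)
river: ρ → (-11,8,5)
ρ-cycle length = 8 (tail of 2 descent steps not counted)

8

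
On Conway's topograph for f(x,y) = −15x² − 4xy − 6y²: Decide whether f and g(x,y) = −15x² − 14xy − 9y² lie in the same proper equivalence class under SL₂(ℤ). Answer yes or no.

D₁ = -344, D₂ = -344
f is negative-definite; reduce −f:
−f: flip: (15,4,6)→(6,-4,15)
−f: reduced (well bottom): (6,-4,15) with a≤c, −a<b≤a
flip sign back: reduced form of f is (-6,4,-15)
g is negative-definite; reduce −g:
−g: flip: (15,14,9)→(9,-14,15)
−g: translate: b→4 (≡-14 mod 18), so (9,-14,15)→(9,4,10)
−g: reduced (well bottom): (9,4,10) with a≤c, −a<b≤a
flip sign back: reduced form of g is (-9,-4,-10)
reduced forms (-6, 4, -15) vs (-9, -4, -10) ⇒ inequivalent

no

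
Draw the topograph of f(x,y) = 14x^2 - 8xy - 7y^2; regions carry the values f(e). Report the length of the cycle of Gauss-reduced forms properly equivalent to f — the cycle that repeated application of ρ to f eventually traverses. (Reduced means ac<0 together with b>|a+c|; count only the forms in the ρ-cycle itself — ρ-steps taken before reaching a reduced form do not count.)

D = 456, ⌊√D⌋ = 21
descent: ρ → (-7,8,14)  [lands on river]
river: ρ → (14,20,-1)
river: ρ → (-1,20,14)
river: ρ → (14,8,-7)
river: ρ → (-7,20,2)
river: ρ → (2,20,-7)
ρ-cycle length = 6 (tail of 1 descent step not counted)

6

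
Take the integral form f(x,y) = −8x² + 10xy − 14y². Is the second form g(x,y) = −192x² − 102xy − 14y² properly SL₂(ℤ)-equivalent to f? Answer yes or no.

D₁ = -348, D₂ = -348
f is negative-definite; reduce −f:
−f: translate: b→6 (≡-10 mod 16), so (8,-10,14)→(8,6,12)
−f: reduced (well bottom): (8,6,12) with a≤c, −a<b≤a
flip sign back: reduced form of f is (-8,-6,-12)
g is negative-definite; reduce −g:
−g: flip: (192,102,14)→(14,-102,192)
−g: translate: b→10 (≡-102 mod 28), so (14,-102,192)→(14,10,8)
−g: flip: (14,10,8)→(8,-10,14)
−g: translate: b→6 (≡-10 mod 16), so (8,-10,14)→(8,6,12)
−g: reduced (well bottom): (8,6,12) with a≤c, −a<b≤a
flip sign back: reduced form of g is (-8,-6,-12)
reduced forms (-8, -6, -12) vs (-8, -6, -12) ⇒ equivalent

yes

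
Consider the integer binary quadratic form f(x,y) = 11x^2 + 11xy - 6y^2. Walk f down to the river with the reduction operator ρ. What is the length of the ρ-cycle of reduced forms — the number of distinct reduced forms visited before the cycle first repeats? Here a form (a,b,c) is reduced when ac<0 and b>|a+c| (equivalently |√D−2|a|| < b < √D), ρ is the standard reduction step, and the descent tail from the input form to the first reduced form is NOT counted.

D = 385, ⌊√D⌋ = 19
river: ρ → (-6,13,9)
river: ρ → (9,5,-10)
river: ρ → (-10,15,4)
river: ρ → (4,17,-6)
river: ρ → (-6,19,1)
river: ρ → (1,19,-6)
river: ρ → (-6,17,4)
river: ρ → (4,15,-10)
river: ρ → (-10,5,9)
river: ρ → (9,13,-6)
river: ρ → (-6,11,11)
river: ρ → (11,11,-6)
ρ-cycle length = 12 (tail of 0 descent steps not counted)

12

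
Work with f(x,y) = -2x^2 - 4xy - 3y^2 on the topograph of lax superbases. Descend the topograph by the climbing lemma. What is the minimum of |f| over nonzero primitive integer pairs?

translate: b→0 (≡4 mod 4), so (2,4,3)→(2,0,1)
flip: (2,0,1)→(1,0,2)
reduced (well bottom): (1,0,2) with a≤c, −a<b≤a
well minimum |f| = |-1| = 1 (negative-definite)

1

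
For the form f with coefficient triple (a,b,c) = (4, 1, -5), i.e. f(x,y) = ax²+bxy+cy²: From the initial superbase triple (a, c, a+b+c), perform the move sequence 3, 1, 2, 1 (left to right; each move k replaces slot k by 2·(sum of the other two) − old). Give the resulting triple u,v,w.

start (4,-5,0) = (f(1,0),f(0,1),f(1,1))
replace slot 3: 2·(4+(-5)) − 0 = -2 → (4,-5,-2)
replace slot 1: 2·((-5)+(-2)) − 4 = -18 → (-18,-5,-2)
replace slot 2: 2·((-18)+(-2)) − (-5) = -35 → (-18,-35,-2)
replace slot 1: 2·((-35)+(-2)) − (-18) = -56 → (-56,-35,-2)

-56,-35,-2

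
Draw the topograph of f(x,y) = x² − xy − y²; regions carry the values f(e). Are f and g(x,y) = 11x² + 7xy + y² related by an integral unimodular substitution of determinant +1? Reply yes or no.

D₁ = 5, D₂ = 5
river cycle of f (length 2): (-1, 1, 1), (1, 1, -1)
river cycle of g (length 2): (1, 1, -1), (-1, 1, 1)
cycles coincide ⇒ equivalent

yes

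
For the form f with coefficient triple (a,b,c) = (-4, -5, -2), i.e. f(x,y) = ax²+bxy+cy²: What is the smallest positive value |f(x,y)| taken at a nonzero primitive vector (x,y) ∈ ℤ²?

translate: b→-3 (≡5 mod 8), so (4,5,2)→(4,-3,1)
flip: (4,-3,1)→(1,3,4)
translate: b→1 (≡3 mod 2), so (1,3,4)→(1,1,2)
reduced (well bottom): (1,1,2) with a≤c, −a<b≤a
well minimum |f| = |-1| = 1 (negative-definite)

1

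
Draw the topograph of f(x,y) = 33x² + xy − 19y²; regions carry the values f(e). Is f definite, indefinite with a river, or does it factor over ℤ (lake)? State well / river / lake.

D = b²−4ac = 1² − 4·33·(-19) = 2509
D > 0 non-square ⇒ indefinite ⇒ periodic river

river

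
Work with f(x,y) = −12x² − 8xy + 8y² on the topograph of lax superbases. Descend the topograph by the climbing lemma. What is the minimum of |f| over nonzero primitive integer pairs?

descent: ρ → (8,8,-12)  [lands on river]
river: ρ → (-12,16,4)
river: ρ → (4,16,-12)
river: ρ → (-12,8,8)
closes: descent 1, river 4
min |a| on river = 4

4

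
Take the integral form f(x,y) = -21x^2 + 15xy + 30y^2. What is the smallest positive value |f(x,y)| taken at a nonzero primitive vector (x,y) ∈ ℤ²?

river: ρ → (30,45,-6)
river: ρ → (-6,51,6)
river: ρ → (6,45,-30)
river: ρ → (-30,15,21)
river: ρ → (21,27,-24)
river: ρ → (-24,21,24)
river: ρ → (24,27,-21)
river: ρ → (-21,15,30)
closes: descent 0, river 8
min |a| on river = 6

6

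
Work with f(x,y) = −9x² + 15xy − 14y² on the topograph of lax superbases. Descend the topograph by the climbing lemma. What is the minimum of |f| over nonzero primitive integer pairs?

translate: b→3 (≡-15 mod 18), so (9,-15,14)→(9,3,8)
flip: (9,3,8)→(8,-3,9)
reduced (well bottom): (8,-3,9) with a≤c, −a<b≤a
well minimum |f| = |-8| = 8 (negative-definite)

8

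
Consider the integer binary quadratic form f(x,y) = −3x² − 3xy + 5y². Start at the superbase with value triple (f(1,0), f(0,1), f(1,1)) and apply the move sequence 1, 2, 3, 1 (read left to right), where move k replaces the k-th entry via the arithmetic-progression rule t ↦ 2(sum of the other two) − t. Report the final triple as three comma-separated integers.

start (-3,5,-1) = (f(1,0),f(0,1),f(1,1))
replace slot 1: 2·(5+(-1)) − (-3) = 11 → (11,5,-1)
replace slot 2: 2·(11+(-1)) − 5 = 15 → (11,15,-1)
replace slot 3: 2·(11+15) − (-1) = 53 → (11,15,53)
replace slot 1: 2·(15+53) − 11 = 125 → (125,15,53)

125,15,53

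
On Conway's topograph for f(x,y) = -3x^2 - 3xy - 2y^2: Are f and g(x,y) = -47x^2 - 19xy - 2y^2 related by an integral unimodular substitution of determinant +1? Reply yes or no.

D₁ = -15, D₂ = -15
f is negative-definite; reduce −f:
−f: flip: (3,3,2)→(2,-3,3)
−f: translate: b→1 (≡-3 mod 4), so (2,-3,3)→(2,1,2)
−f: reduced (well bottom): (2,1,2) with a≤c, −a<b≤a
flip sign back: reduced form of f is (-2,-1,-2)
g is negative-definite; reduce −g:
−g: flip: (47,19,2)→(2,-19,47)
−g: translate: b→1 (≡-19 mod 4), so (2,-19,47)→(2,1,2)
−g: reduced (well bottom): (2,1,2) with a≤c, −a<b≤a
flip sign back: reduced form of g is (-2,-1,-2)
reduced forms (-2, -1, -2) vs (-2, -1, -2) ⇒ equivalent

yes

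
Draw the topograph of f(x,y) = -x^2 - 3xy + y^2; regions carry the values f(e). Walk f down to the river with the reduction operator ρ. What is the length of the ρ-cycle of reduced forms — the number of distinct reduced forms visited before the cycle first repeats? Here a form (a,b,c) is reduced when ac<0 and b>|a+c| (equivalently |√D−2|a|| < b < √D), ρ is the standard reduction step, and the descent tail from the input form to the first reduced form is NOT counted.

D = 13, ⌊√D⌋ = 3
descent: ρ → (1,3,-1)  [lands on river]
river: ρ → (-1,3,1)
ρ-cycle length = 2 (tail of 1 descent step not counted)

2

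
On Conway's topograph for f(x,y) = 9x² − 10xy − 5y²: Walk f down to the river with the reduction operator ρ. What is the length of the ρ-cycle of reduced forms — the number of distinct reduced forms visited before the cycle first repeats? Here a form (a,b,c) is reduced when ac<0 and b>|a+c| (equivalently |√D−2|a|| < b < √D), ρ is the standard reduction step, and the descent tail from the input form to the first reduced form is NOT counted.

D = 280, ⌊√D⌋ = 16
descent: ρ → (-5,10,9)  [lands on river]
river: ρ → (9,8,-6)
river: ρ → (-6,16,1)
river: ρ → (1,16,-6)
river: ρ → (-6,8,9)
river: ρ → (9,10,-5)
ρ-cycle length = 6 (tail of 1 descent step not counted)

6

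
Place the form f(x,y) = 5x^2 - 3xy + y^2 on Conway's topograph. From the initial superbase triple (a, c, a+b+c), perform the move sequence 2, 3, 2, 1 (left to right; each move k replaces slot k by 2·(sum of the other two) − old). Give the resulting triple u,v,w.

start (5,1,3) = (f(1,0),f(0,1),f(1,1))
replace slot 2: 2·(5+3) − 1 = 15 → (5,15,3)
replace slot 3: 2·(5+15) − 3 = 37 → (5,15,37)
replace slot 2: 2·(5+37) − 15 = 69 → (5,69,37)
replace slot 1: 2·(69+37) − 5 = 207 → (207,69,37)

207,69,37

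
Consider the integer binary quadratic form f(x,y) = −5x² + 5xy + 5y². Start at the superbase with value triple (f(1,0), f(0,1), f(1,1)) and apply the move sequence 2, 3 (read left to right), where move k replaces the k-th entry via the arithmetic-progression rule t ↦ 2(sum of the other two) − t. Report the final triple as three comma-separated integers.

start (-5,5,5) = (f(1,0),f(0,1),f(1,1))
replace slot 2: 2·((-5)+5) − 5 = -5 → (-5,-5,5)
replace slot 3: 2·((-5)+(-5)) − 5 = -25 → (-5,-5,-25)

-5,-5,-25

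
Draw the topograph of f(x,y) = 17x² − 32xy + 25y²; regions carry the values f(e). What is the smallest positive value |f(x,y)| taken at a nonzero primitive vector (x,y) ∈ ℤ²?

translate: b→2 (≡-32 mod 34), so (17,-32,25)→(17,2,10)
flip: (17,2,10)→(10,-2,17)
reduced (well bottom): (10,-2,17) with a≤c, −a<b≤a
well minimum = a = 10

10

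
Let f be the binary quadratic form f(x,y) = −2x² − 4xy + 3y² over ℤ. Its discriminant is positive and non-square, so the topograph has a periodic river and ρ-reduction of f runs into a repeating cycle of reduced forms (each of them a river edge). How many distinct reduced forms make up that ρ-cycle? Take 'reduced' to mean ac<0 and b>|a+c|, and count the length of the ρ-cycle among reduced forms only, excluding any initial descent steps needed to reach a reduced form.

D = 40, ⌊√D⌋ = 6
descent: ρ → (3,4,-2)  [lands on river]
river: ρ → (-2,4,3)
river: ρ → (3,2,-3)
river: ρ → (-3,4,2)
river: ρ → (2,4,-3)
river: ρ → (-3,2,3)
ρ-cycle length = 6 (tail of 1 descent step not counted)

6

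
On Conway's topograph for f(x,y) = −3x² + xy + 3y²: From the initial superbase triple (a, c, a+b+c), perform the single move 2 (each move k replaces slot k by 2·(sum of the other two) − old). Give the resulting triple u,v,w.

start (-3,3,1) = (f(1,0),f(0,1),f(1,1))
replace slot 2: 2·((-3)+1) − 3 = -7 → (-3,-7,1)

-3,-7,1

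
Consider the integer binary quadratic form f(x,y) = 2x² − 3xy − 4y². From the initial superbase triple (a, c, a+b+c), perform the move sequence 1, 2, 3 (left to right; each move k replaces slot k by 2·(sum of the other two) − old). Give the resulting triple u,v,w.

start (2,-4,-5) = (f(1,0),f(0,1),f(1,1))
replace slot 1: 2·((-4)+(-5)) − 2 = -20 → (-20,-4,-5)
replace slot 2: 2·((-20)+(-5)) − (-4) = -46 → (-20,-46,-5)
replace slot 3: 2·((-20)+(-46)) − (-5) = -127 → (-20,-46,-127)

-20,-46,-127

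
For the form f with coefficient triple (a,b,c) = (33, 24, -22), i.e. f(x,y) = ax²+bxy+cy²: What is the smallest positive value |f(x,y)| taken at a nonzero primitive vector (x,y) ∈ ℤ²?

river: ρ → (-22,20,35)
river: ρ → (35,50,-7)
river: ρ → (-7,48,42)
river: ρ → (42,36,-13)
river: ρ → (-13,42,33)
river: ρ → (33,24,-22)
closes: descent 0, river 6
min |a| on river = 7

7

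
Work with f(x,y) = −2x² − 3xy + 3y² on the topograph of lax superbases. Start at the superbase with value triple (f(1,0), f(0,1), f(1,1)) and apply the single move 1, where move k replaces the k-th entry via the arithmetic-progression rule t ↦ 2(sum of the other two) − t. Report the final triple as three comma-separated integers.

start (-2,3,-2) = (f(1,0),f(0,1),f(1,1))
replace slot 1: 2·(3+(-2)) − (-2) = 4 → (4,3,-2)

4,3,-2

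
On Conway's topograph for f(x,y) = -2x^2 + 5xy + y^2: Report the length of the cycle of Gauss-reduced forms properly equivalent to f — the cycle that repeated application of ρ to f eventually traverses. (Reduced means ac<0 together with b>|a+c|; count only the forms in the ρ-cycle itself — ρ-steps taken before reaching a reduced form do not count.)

D = 33, ⌊√D⌋ = 5
river: ρ → (1,5,-2)
river: ρ → (-2,3,3)
river: ρ → (3,3,-2)
river: ρ → (-2,5,1)
ρ-cycle length = 4 (tail of 0 descent steps not counted)

4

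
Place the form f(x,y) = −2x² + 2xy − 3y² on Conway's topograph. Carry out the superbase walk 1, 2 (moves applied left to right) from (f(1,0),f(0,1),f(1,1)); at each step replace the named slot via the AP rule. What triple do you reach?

start (-2,-3,-3) = (f(1,0),f(0,1),f(1,1))
replace slot 1: 2·((-3)+(-3)) − (-2) = -10 → (-10,-3,-3)
replace slot 2: 2·((-10)+(-3)) − (-3) = -23 → (-10,-23,-3)

-10,-23,-3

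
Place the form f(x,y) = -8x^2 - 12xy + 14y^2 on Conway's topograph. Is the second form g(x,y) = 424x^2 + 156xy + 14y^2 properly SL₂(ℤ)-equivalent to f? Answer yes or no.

D₁ = 592, D₂ = 592
river cycle of f (length 6): (14, 12, -8), (-8, 20, 6), (6, 16, -14), (-14, 12, 8), (8, 20, -6), (-6, 16, 14)
river cycle of g (length 6): (14, 12, -8), (-8, 20, 6), (6, 16, -14), (-14, 12, 8), (8, 20, -6), (-6, 16, 14)
cycles coincide ⇒ equivalent

yes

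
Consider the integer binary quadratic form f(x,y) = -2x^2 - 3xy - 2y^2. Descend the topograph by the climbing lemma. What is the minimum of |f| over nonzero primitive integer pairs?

translate: b→-1 (≡3 mod 4), so (2,3,2)→(2,-1,1)
flip: (2,-1,1)→(1,1,2)
reduced (well bottom): (1,1,2) with a≤c, −a<b≤a
well minimum |f| = |-1| = 1 (negative-definite)

1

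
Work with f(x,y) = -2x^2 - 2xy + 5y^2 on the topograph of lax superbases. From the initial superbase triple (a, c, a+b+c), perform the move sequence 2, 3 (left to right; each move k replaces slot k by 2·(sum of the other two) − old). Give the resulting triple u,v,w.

start (-2,5,1) = (f(1,0),f(0,1),f(1,1))
replace slot 2: 2·((-2)+1) − 5 = -7 → (-2,-7,1)
replace slot 3: 2·((-2)+(-7)) − 1 = -19 → (-2,-7,-19)

-2,-7,-19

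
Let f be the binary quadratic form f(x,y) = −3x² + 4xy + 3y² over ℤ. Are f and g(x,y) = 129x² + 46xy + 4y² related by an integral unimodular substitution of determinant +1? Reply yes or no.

D₁ = 52, D₂ = 52
river cycle of f (length 10): (3, 2, -4), (-4, 6, 1), (1, 6, -4), (-4, 2, 3), (3, 4, -3), (-3, 2, 4), (4, 6, -1), (-1, 6, 4), (4, 2, -3), (-3, 4, 3)
river cycle of g (length 10): (4, 2, -3), (-3, 4, 3), (3, 2, -4), (-4, 6, 1), (1, 6, -4), (-4, 2, 3), (3, 4, -3), (-3, 2, 4), (4, 6, -1), (-1, 6, 4)
cycles coincide ⇒ equivalent

yes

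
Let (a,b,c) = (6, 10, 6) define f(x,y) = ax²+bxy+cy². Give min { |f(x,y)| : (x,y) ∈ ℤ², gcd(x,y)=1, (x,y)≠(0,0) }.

translate: b→-2 (≡10 mod 12), so (6,10,6)→(6,-2,2)
flip: (6,-2,2)→(2,2,6)
reduced (well bottom): (2,2,6) with a≤c, −a<b≤a
well minimum = a = 2

2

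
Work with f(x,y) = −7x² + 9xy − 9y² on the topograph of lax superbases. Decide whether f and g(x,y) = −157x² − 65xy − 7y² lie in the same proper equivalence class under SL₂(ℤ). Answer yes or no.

D₁ = -171, D₂ = -171
f is negative-definite; reduce −f:
−f: translate: b→5 (≡-9 mod 14), so (7,-9,9)→(7,5,7)
−f: reduced (well bottom): (7,5,7) with a≤c, −a<b≤a
flip sign back: reduced form of f is (-7,-5,-7)
g is negative-definite; reduce −g:
−g: flip: (157,65,7)→(7,-65,157)
−g: translate: b→5 (≡-65 mod 14), so (7,-65,157)→(7,5,7)
−g: reduced (well bottom): (7,5,7) with a≤c, −a<b≤a
flip sign back: reduced form of g is (-7,-5,-7)
reduced forms (-7, -5, -7) vs (-7, -5, -7) ⇒ equivalent

yes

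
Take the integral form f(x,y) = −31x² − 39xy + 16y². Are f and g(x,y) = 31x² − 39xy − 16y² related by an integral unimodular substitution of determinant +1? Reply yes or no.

D₁ = 3505, D₂ = 3505
river cycle of f (length 32): (16, 39, -31), (-31, 23, 24), (24, 25, -30), (-30, 35, 19), (19, 41, -24), (-24, 55, 5), (5, 55, -24), (-24, 41, 19), (19, 35, -30), (-30, 25, 24), … (22 more)
river cycle of g (length 32): (-16, 39, 31), (31, 23, -24), (-24, 25, 30), (30, 35, -19), (-19, 41, 24), (24, 55, -5), (-5, 55, 24), (24, 41, -19), (-19, 35, 30), (30, 25, -24), … (22 more)
cycles differ ⇒ inequivalent

no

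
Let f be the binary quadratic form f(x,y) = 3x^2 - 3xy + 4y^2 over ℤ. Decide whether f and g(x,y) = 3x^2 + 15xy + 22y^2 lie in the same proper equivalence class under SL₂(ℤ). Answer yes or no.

D₁ = -39, D₂ = -39
f: translate: b→3 (≡-3 mod 6), so (3,-3,4)→(3,3,4)
f: reduced (well bottom): (3,3,4) with a≤c, −a<b≤a
g: translate: b→3 (≡15 mod 6), so (3,15,22)→(3,3,4)
g: reduced (well bottom): (3,3,4) with a≤c, −a<b≤a
reduced forms (3, 3, 4) vs (3, 3, 4) ⇒ equivalent

yes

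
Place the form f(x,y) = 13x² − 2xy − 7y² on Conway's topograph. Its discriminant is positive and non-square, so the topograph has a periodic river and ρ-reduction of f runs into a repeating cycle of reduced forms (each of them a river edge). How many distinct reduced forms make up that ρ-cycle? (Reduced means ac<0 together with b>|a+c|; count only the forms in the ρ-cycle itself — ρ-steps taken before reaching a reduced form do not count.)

D = 368, ⌊√D⌋ = 19
descent: ρ → (-7,16,4)  [lands on river]
river: ρ → (4,16,-7)
river: ρ → (-7,12,8)
river: ρ → (8,4,-11)
river: ρ → (-11,18,1)
river: ρ → (1,18,-11)
river: ρ → (-11,4,8)
river: ρ → (8,12,-7)
ρ-cycle length = 8 (tail of 1 descent step not counted)

8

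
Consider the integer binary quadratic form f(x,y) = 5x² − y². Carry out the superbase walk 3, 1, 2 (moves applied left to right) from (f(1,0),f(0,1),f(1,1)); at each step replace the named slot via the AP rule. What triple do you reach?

start (5,-1,4) = (f(1,0),f(0,1),f(1,1))
replace slot 3: 2·(5+(-1)) − 4 = 4 → (5,-1,4)
replace slot 1: 2·((-1)+4) − 5 = 1 → (1,-1,4)
replace slot 2: 2·(1+4) − (-1) = 11 → (1,11,4)

1,11,4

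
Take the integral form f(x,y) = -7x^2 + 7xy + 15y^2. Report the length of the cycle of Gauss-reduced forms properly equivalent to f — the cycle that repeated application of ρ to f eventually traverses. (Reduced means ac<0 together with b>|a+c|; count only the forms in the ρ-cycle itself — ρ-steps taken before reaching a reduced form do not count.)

D = 469, ⌊√D⌋ = 21
descent: ρ → (15,-7,-7)
descent: ρ → (-7,21,1)  [lands on river]
river: ρ → (1,21,-7)
ρ-cycle length = 2 (tail of 2 descent steps not counted)

2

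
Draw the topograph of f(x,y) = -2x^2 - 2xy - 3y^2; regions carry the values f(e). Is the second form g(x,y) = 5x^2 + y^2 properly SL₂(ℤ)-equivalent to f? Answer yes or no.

D₁ = -20, D₂ = -20
f is negative-definite; reduce −f:
−f: reduced (well bottom): (2,2,3) with a≤c, −a<b≤a
flip sign back: reduced form of f is (-2,-2,-3)
g: flip: (5,0,1)→(1,0,5)
g: reduced (well bottom): (1,0,5) with a≤c, −a<b≤a
reduced forms (-2, -2, -3) vs (1, 0, 5) ⇒ inequivalent

no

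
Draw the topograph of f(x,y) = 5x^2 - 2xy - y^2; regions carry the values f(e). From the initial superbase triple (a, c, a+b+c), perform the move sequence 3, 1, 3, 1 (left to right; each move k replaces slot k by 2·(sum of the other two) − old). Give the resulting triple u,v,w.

start (5,-1,2) = (f(1,0),f(0,1),f(1,1))
replace slot 3: 2·(5+(-1)) − 2 = 6 → (5,-1,6)
replace slot 1: 2·((-1)+6) − 5 = 5 → (5,-1,6)
replace slot 3: 2·(5+(-1)) − 6 = 2 → (5,-1,2)
replace slot 1: 2·((-1)+2) − 5 = -3 → (-3,-1,2)

-3,-1,2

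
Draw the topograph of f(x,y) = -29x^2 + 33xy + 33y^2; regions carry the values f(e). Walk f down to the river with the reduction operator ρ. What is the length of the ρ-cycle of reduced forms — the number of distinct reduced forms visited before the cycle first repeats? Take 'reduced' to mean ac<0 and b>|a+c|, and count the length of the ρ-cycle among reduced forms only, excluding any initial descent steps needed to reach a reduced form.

D = 4917, ⌊√D⌋ = 70
river: ρ → (33,33,-29)
river: ρ → (-29,25,37)
river: ρ → (37,49,-17)
river: ρ → (-17,53,31)
river: ρ → (31,9,-39)
river: ρ → (-39,69,1)
river: ρ → (1,69,-39)
river: ρ → (-39,9,31)
river: ρ → (31,53,-17)
river: ρ → (-17,49,37)
river: ρ → (37,25,-29)
river: ρ → (-29,33,33)
ρ-cycle length = 12 (tail of 0 descent steps not counted)

12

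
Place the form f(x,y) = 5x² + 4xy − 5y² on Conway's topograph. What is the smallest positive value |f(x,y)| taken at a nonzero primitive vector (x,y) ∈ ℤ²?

river: ρ → (-5,6,4)
river: ρ → (4,10,-1)
river: ρ → (-1,10,4)
river: ρ → (4,6,-5)
river: ρ → (-5,4,5)
river: ρ → (5,6,-4)
river: ρ → (-4,10,1)
river: ρ → (1,10,-4)
river: ρ → (-4,6,5)
river: ρ → (5,4,-5)
closes: descent 0, river 10
min |a| on river = 1

1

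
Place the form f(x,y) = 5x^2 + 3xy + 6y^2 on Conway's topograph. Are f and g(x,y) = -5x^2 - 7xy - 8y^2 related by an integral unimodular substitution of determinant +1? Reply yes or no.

D₁ = -111, D₂ = -111
f: reduced (well bottom): (5,3,6) with a≤c, −a<b≤a
g is negative-definite; reduce −g:
−g: translate: b→-3 (≡7 mod 10), so (5,7,8)→(5,-3,6)
−g: reduced (well bottom): (5,-3,6) with a≤c, −a<b≤a
flip sign back: reduced form of g is (-5,3,-6)
reduced forms (5, 3, 6) vs (-5, 3, -6) ⇒ inequivalent

no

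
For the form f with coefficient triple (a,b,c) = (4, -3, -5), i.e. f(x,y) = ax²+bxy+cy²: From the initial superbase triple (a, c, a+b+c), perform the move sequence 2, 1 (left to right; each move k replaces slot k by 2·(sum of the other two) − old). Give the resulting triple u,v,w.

start (4,-5,-4) = (f(1,0),f(0,1),f(1,1))
replace slot 2: 2·(4+(-4)) − (-5) = 5 → (4,5,-4)
replace slot 1: 2·(5+(-4)) − 4 = -2 → (-2,5,-4)

-2,5,-4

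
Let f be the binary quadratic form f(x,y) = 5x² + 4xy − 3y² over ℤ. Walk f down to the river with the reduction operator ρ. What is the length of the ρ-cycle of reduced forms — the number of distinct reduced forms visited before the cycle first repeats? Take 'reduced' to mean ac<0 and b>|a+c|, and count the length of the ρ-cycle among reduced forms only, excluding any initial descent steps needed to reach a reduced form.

D = 76, ⌊√D⌋ = 8
river: ρ → (-3,8,1)
river: ρ → (1,8,-3)
river: ρ → (-3,4,5)
river: ρ → (5,6,-2)
river: ρ → (-2,6,5)
river: ρ → (5,4,-3)
ρ-cycle length = 6 (tail of 0 descent steps not counted)

6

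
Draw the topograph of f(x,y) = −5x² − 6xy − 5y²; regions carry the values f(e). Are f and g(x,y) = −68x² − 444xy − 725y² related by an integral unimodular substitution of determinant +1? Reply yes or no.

D₁ = -64, D₂ = -64
f is negative-definite; reduce −f:
−f: translate: b→-4 (≡6 mod 10), so (5,6,5)→(5,-4,4)
−f: flip: (5,-4,4)→(4,4,5)
−f: reduced (well bottom): (4,4,5) with a≤c, −a<b≤a
flip sign back: reduced form of f is (-4,-4,-5)
g is negative-definite; reduce −g:
−g: translate: b→36 (≡444 mod 136), so (68,444,725)→(68,36,5)
−g: flip: (68,36,5)→(5,-36,68)
−g: translate: b→4 (≡-36 mod 10), so (5,-36,68)→(5,4,4)
−g: flip: (5,4,4)→(4,-4,5)
−g: translate: b→4 (≡-4 mod 8), so (4,-4,5)→(4,4,5)
−g: reduced (well bottom): (4,4,5) with a≤c, −a<b≤a
flip sign back: reduced form of g is (-4,-4,-5)
reduced forms (-4, -4, -5) vs (-4, -4, -5) ⇒ equivalent

yes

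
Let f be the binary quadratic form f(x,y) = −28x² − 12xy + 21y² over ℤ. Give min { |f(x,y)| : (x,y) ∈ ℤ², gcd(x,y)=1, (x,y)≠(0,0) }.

descent: ρ → (21,12,-28)  [lands on river]
river: ρ → (-28,44,5)
river: ρ → (5,46,-19)
river: ρ → (-19,30,21)
closes: descent 1, river 4
min |a| on river = 5

5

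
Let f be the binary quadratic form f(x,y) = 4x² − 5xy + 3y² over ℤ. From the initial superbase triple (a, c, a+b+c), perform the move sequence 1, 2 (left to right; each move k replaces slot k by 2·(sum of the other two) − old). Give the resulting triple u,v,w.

start (4,3,2) = (f(1,0),f(0,1),f(1,1))
replace slot 1: 2·(3+2) − 4 = 6 → (6,3,2)
replace slot 2: 2·(6+2) − 3 = 13 → (6,13,2)

6,13,2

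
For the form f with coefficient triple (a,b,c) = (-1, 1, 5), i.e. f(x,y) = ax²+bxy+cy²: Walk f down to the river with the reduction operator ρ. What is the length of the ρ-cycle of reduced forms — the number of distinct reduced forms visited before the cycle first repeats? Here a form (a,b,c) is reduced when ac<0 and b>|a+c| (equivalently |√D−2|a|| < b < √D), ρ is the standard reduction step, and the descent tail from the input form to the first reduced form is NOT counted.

D = 21, ⌊√D⌋ = 4
descent: ρ → (5,-1,-1)
descent: ρ → (-1,3,3)  [lands on river]
river: ρ → (3,3,-1)
ρ-cycle length = 2 (tail of 2 descent steps not counted)

2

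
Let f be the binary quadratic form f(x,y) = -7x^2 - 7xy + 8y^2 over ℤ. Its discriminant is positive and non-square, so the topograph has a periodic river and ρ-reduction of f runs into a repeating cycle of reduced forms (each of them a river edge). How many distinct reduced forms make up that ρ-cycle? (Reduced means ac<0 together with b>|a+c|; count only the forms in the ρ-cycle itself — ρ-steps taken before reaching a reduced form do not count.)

D = 273, ⌊√D⌋ = 16
descent: ρ → (8,7,-7)  [lands on river]
river: ρ → (-7,7,8)
river: ρ → (8,9,-6)
river: ρ → (-6,15,2)
river: ρ → (2,13,-13)
river: ρ → (-13,13,2)
river: ρ → (2,15,-6)
river: ρ → (-6,9,8)
ρ-cycle length = 8 (tail of 1 descent step not counted)

8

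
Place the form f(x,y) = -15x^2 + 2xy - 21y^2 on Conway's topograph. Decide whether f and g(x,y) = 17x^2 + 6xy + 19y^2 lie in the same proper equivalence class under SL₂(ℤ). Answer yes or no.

D₁ = -1256, D₂ = -1256
f is negative-definite; reduce −f:
−f: reduced (well bottom): (15,-2,21) with a≤c, −a<b≤a
flip sign back: reduced form of f is (-15,2,-21)
g: reduced (well bottom): (17,6,19) with a≤c, −a<b≤a
reduced forms (-15, 2, -21) vs (17, 6, 19) ⇒ inequivalent

no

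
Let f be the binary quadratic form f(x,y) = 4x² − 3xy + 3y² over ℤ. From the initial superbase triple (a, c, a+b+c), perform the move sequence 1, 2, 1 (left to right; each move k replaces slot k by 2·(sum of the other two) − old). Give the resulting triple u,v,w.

start (4,3,4) = (f(1,0),f(0,1),f(1,1))
replace slot 1: 2·(3+4) − 4 = 10 → (10,3,4)
replace slot 2: 2·(10+4) − 3 = 25 → (10,25,4)
replace slot 1: 2·(25+4) − 10 = 48 → (48,25,4)

48,25,4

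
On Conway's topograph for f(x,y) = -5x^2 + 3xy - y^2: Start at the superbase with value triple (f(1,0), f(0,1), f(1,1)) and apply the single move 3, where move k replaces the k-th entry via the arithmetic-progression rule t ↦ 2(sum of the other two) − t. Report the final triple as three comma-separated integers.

start (-5,-1,-3) = (f(1,0),f(0,1),f(1,1))
replace slot 3: 2·((-5)+(-1)) − (-3) = -9 → (-5,-1,-9)

-5,-1,-9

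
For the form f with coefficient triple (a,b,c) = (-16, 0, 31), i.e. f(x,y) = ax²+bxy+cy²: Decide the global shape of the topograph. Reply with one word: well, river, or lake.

D = b²−4ac = 0² − 4·(-16)·31 = 1984
D > 0 non-square ⇒ indefinite ⇒ periodic river

river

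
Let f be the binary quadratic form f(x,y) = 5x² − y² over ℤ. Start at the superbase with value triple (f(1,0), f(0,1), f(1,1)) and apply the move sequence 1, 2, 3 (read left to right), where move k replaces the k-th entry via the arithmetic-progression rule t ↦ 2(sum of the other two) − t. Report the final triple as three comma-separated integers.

start (5,-1,4) = (f(1,0),f(0,1),f(1,1))
replace slot 1: 2·((-1)+4) − 5 = 1 → (1,-1,4)
replace slot 2: 2·(1+4) − (-1) = 11 → (1,11,4)
replace slot 3: 2·(1+11) − 4 = 20 → (1,11,20)

1,11,20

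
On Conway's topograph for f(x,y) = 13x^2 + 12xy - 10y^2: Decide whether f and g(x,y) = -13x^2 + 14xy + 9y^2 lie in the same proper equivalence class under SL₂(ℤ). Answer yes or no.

D₁ = 664, D₂ = 664
river cycle of f (length 22): (-10, 8, 15), (15, 22, -3), (-3, 20, 22), (22, 24, -1), (-1, 24, 22), (22, 20, -3), (-3, 22, 15), (15, 8, -10), (-10, 12, 13), (13, 14, -9), … (12 more)
river cycle of g (length 22): (9, 22, -5), (-5, 18, 17), (17, 16, -6), (-6, 20, 11), (11, 24, -2), (-2, 24, 11), (11, 20, -6), (-6, 16, 17), (17, 18, -5), (-5, 22, 9), … (12 more)
cycles differ ⇒ inequivalent

no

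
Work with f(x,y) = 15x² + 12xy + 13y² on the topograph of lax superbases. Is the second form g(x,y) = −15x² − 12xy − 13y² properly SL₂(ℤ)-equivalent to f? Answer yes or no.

D₁ = -636, D₂ = -636
f: flip: (15,12,13)→(13,-12,15)
f: reduced (well bottom): (13,-12,15) with a≤c, −a<b≤a
g is negative-definite; reduce −g:
−g: flip: (15,12,13)→(13,-12,15)
−g: reduced (well bottom): (13,-12,15) with a≤c, −a<b≤a
flip sign back: reduced form of g is (-13,12,-15)
reduced forms (13, -12, 15) vs (-13, 12, -15) ⇒ inequivalent

no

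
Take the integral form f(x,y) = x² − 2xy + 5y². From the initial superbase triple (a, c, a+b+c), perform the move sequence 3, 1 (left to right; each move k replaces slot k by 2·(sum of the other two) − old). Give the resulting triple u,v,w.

start (1,5,4) = (f(1,0),f(0,1),f(1,1))
replace slot 3: 2·(1+5) − 4 = 8 → (1,5,8)
replace slot 1: 2·(5+8) − 1 = 25 → (25,5,8)

25,5,8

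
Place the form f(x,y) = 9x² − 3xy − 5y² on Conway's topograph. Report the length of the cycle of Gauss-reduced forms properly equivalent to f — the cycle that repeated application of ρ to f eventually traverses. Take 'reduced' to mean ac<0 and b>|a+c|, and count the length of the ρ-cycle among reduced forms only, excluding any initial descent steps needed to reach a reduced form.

D = 189, ⌊√D⌋ = 13
descent: ρ → (-5,13,1)  [lands on river]
river: ρ → (1,13,-5)
river: ρ → (-5,7,7)
river: ρ → (7,7,-5)
ρ-cycle length = 4 (tail of 1 descent step not counted)

4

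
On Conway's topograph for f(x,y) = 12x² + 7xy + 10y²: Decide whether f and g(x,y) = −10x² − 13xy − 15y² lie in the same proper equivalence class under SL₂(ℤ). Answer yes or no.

D₁ = -431, D₂ = -431
f: flip: (12,7,10)→(10,-7,12)
f: reduced (well bottom): (10,-7,12) with a≤c, −a<b≤a
g is negative-definite; reduce −g:
−g: translate: b→-7 (≡13 mod 20), so (10,13,15)→(10,-7,12)
−g: reduced (well bottom): (10,-7,12) with a≤c, −a<b≤a
flip sign back: reduced form of g is (-10,7,-12)
reduced forms (10, -7, 12) vs (-10, 7, -12) ⇒ inequivalent

no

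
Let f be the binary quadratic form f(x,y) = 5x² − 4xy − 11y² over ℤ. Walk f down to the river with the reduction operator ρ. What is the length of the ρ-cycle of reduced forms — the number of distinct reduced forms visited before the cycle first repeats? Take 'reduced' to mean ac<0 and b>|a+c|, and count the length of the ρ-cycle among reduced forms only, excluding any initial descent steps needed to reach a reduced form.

D = 236, ⌊√D⌋ = 15
descent: ρ → (-11,4,5)
descent: ρ → (5,6,-10)  [lands on river]
river: ρ → (-10,14,1)
river: ρ → (1,14,-10)
river: ρ → (-10,6,5)
river: ρ → (5,14,-2)
river: ρ → (-2,14,5)
ρ-cycle length = 6 (tail of 2 descent steps not counted)

6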